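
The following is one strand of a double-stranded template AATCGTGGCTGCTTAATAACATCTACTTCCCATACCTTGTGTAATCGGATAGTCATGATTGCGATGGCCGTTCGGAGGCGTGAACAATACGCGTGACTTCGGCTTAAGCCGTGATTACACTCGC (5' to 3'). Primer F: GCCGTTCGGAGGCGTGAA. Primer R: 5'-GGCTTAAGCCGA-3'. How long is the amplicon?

44 bp

Scanning the template, GCCGTTCGGAGGCGTGAA occurs at positions 67–84; this primer anneals to the bottom strand there with its 3' end pointing downstream.
The reverse primer's reverse complement is TCGGCTTAAGCC, which matches the template at positions 99–110.
Amplicon spans positions 67–110: 44 bp.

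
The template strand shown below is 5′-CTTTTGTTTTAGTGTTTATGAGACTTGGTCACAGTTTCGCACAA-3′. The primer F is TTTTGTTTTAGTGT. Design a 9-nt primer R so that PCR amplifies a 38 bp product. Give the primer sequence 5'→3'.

5'-CGAAACTGT-3'

The forward primer binds at positions 2–15, so a 38 bp product ends at position 2 + 38 − 1 = 39.
The reverse primer anneals to the top strand over positions 31–39, i.e. to ACAGTTTCG.
Its sequence written 5'→3' is the reverse complement: CGAAACTGT.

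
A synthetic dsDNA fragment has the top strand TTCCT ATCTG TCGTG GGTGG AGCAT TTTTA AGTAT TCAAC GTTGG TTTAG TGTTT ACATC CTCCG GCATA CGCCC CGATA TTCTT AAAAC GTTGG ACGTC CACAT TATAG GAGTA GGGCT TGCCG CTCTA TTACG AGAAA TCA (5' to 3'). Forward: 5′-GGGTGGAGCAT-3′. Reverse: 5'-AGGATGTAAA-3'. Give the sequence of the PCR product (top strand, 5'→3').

Scanning the template, GGGTGGAGCAT occurs at positions 15–25; this primer anneals to the bottom strand there with its 3' end pointing downstream.
Taking the reverse complement of AGGATGTAAA gives TTTACATCCT, found at positions 53–62 on the template; the primer anneals here to the top strand with its 3' end pointing upstream.
The product is the template from position 15 through 62 (48 bp).

5'-GGGTGGAGCATTTTTAAGTATTCAACGTTGGTTTAGTGTTTACATCCT-3'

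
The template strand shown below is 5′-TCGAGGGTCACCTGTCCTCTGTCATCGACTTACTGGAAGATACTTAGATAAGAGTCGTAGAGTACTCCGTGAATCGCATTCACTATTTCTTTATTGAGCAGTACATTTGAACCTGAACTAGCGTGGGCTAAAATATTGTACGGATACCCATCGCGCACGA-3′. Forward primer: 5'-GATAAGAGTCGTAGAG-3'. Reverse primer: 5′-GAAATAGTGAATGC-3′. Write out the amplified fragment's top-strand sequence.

5'-GATAAGAGTCGTAGAGTACTCCGTGAATCGCATTCACTATTTC-3'

The forward primer matches the template at positions 47–62.
The reverse primer's reverse complement is GCATTCACTATTTC, which matches the template at positions 76–89.
The product is the template from position 47 through 89 (43 bp).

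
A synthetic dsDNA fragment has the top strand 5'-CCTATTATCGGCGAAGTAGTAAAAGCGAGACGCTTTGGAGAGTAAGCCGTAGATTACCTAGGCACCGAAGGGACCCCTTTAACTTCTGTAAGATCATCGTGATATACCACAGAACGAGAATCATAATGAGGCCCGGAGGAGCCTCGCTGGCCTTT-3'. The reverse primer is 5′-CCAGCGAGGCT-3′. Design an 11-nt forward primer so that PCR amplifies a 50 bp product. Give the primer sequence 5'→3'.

The reverse primer's reverse complement AGCCTCGCTGG matches the template at positions 140–150, so the product ends at position 150.
A 50 bp product then starts at position 150 − 50 + 1 = 101.
The forward primer is identical to the top strand there: GATATACCACA.

5'-GATATACCACA-3'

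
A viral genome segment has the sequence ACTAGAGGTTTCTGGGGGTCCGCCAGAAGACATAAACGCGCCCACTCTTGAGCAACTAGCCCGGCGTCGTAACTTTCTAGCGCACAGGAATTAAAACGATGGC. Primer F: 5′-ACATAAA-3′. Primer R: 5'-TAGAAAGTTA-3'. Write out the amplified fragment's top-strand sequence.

Scanning the template, ACATAAA occurs at positions 30–36; this primer anneals to the bottom strand there with its 3' end pointing downstream.
The reverse primer's reverse complement is TAACTTTCTA, which matches the template at positions 70–79.
The product is the template from position 30 through 79 (50 bp).

5'-ACATAAACGCGCCCACTCTTGAGCAACTAGCCCGGCGTCGTAACTTTCTA-3'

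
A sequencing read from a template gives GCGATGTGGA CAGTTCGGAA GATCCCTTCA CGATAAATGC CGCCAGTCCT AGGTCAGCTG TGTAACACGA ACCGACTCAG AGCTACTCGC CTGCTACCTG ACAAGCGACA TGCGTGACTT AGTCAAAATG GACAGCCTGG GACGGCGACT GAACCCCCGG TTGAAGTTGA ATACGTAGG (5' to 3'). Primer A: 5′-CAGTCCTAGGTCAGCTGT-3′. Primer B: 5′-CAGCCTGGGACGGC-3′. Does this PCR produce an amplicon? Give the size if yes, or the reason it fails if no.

No product — both primers anneal to the same strand and extend in the same direction.

Primer A (CAGTCCTAGGTCAGCTGT) matches the top strand at positions 44–61 (3' end points downstream).
Primer B (CAGCCTGGGACGGC) also matches the top strand directly, at positions 133–146 — its reverse complement GCCGTCCCAGGCTG is not present.
Both primers anneal to the bottom strand with 3' ends pointing the same way, so neither can prime synthesis back toward the other.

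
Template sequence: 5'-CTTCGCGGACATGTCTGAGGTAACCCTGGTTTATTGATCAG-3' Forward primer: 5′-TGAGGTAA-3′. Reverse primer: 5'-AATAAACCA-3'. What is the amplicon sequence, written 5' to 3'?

5'-TGAGGTAACCCTGGTTTATT-3'

Forward primer TGAGGTAA is found on the top strand at positions 16–23.
The reverse primer's reverse complement is TGGTTTATT, which matches the template at positions 27–35.
The product is the template from position 16 through 35 (20 bp).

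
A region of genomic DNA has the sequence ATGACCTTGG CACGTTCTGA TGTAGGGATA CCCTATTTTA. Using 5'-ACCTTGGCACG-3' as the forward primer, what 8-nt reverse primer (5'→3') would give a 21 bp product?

The forward primer binds at positions 4–14, so a 21 bp product ends at position 4 + 21 − 1 = 24.
The reverse primer anneals to the top strand over positions 17–24, i.e. to CTGATGTA.
Its sequence written 5'→3' is the reverse complement: TACATCAG.

5'-TACATCAG-3'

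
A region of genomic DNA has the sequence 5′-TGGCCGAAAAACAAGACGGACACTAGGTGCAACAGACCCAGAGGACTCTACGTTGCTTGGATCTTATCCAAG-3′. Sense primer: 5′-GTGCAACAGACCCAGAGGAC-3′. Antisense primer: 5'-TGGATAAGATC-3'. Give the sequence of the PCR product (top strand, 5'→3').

Forward primer GTGCAACAGACCCAGAGGAC is found on the top strand at positions 27–46.
Taking the reverse complement of TGGATAAGATC gives GATCTTATCCA, found at positions 60–70 on the template; the primer anneals here to the top strand with its 3' end pointing upstream.
The product is the template from position 27 through 70 (44 bp).

5'-GTGCAACAGACCCAGAGGACTCTACGTTGCTTGGATCTTATCCA-3'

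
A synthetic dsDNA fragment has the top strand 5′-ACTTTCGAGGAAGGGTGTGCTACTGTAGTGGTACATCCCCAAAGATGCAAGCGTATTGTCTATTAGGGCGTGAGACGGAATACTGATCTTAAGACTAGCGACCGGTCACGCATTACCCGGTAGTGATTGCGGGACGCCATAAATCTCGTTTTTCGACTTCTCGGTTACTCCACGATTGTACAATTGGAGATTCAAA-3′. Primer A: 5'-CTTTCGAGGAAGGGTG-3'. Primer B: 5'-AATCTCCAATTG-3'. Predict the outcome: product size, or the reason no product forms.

Yes — a 191 bp product.

Primer A (CTTTCGAGGAAGGGTG) matches the top strand at positions 2–17; it acts as a forward primer.
Primer B's reverse complement is CAATTGGAGATT, matching the top strand at positions 181–192; it acts as a reverse primer.
The 3' ends face each other across positions 2–192, giving a 191 bp product.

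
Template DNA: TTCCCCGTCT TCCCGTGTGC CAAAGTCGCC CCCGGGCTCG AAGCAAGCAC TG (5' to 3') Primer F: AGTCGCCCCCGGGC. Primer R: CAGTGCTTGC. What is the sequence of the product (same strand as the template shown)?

5'-AGTCGCCCCCGGGCTCGAAGCAAGCACTG-3'

Scanning the template, AGTCGCCCCCGGGC occurs at positions 24–37; this primer anneals to the bottom strand there with its 3' end pointing downstream.
The reverse primer's reverse complement is GCAAGCACTG, which matches the template at positions 43–52.
The product is the template from position 24 through 52 (29 bp).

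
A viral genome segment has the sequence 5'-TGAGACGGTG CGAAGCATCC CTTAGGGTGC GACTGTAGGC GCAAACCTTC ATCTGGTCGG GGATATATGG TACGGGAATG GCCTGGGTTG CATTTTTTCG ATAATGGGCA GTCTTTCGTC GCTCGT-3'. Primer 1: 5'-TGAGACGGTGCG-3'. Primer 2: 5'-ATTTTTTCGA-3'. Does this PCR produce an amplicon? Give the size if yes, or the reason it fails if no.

Primer 1 (TGAGACGGTGCG) matches the top strand at positions 1–12 (3' end points downstream).
Primer 2 (ATTTTTTCGA) also matches the top strand directly, at positions 92–101 — its reverse complement TCGAAAAAAT is not present.
Both primers anneal to the bottom strand with 3' ends pointing the same way, so neither can prime synthesis back toward the other.

No product — both primers anneal to the same strand and extend in the same direction.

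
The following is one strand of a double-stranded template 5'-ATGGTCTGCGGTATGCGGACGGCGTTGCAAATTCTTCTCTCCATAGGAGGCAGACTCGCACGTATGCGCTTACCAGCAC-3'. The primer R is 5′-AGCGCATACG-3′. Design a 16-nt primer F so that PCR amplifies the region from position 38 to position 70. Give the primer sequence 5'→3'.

5'-TCTCCATAGGAGGCAG-3'

The reverse primer's reverse complement CGTATGCGCT matches the template at positions 61–70; the product starts at position 38.
The forward primer is identical to the top strand over positions 38–53: TCTCCATAGGAGGCAG.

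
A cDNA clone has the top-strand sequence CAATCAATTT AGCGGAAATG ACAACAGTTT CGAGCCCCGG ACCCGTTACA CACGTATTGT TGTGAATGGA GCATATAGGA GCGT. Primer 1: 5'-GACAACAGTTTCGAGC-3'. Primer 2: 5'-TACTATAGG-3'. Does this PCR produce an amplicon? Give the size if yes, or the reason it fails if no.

No product — primer 2 has no binding site in the template.

Primer 2 (TACTATAGG) does not match the top strand, and its reverse complement CCTATAGTA does not match either.
With no annealing site for primer 2, no amplification occurs.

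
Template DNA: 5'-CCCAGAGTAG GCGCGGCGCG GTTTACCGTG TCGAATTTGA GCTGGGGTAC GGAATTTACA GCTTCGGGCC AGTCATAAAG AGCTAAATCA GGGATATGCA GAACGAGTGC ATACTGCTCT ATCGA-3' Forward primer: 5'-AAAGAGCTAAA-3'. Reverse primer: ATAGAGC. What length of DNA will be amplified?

Scanning the template, AAAGAGCTAAA occurs at positions 77–87; this primer anneals to the bottom strand there with its 3' end pointing downstream.
Reverse complement of the reverse primer: GCTCTAT. This occurs on the top strand at positions 116–122.
Amplicon spans positions 77–122: 46 bp.

46 bp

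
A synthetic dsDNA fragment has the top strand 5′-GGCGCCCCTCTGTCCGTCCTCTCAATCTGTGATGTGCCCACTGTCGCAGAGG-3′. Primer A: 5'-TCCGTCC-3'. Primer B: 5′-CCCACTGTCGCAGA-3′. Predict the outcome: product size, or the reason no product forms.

Primer A (TCCGTCC) matches the top strand at positions 13–19 (3' end points downstream).
Primer B (CCCACTGTCGCAGA) also matches the top strand directly, at positions 37–50 — its reverse complement TCTGCGACAGTGGG is not present.
Both primers anneal to the bottom strand with 3' ends pointing the same way, so neither can prime synthesis back toward the other.

No product — both primers anneal to the same strand and extend in the same direction.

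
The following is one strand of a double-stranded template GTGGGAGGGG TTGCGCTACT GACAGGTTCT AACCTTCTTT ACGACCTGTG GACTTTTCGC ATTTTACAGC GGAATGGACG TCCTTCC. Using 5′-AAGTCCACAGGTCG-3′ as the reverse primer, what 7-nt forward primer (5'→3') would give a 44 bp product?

5'-TGCGCTA-3'

The reverse primer's reverse complement CGACCTGTGGACTT matches the template at positions 42–55, so the product ends at position 55.
A 44 bp product then starts at position 55 − 44 + 1 = 12.
The forward primer is identical to the top strand there: TGCGCTA.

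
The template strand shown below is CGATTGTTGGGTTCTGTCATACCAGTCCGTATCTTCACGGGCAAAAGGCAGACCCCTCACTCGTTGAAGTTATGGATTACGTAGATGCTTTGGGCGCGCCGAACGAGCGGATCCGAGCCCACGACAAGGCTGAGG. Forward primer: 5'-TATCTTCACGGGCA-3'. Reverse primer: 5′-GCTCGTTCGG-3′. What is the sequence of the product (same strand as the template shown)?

Forward primer TATCTTCACGGGCA is found on the top strand at positions 30–43.
Taking the reverse complement of GCTCGTTCGG gives CCGAACGAGC, found at positions 99–108 on the template; the primer anneals here to the top strand with its 3' end pointing upstream.
The product is the template from position 30 through 108 (79 bp).

5'-TATCTTCACGGGCAAAAGGCAGACCCCTCACTCGTTGAAGTTATGGATTACGTAGATGCTTTGGGCGCGCCGAACGAGC-3'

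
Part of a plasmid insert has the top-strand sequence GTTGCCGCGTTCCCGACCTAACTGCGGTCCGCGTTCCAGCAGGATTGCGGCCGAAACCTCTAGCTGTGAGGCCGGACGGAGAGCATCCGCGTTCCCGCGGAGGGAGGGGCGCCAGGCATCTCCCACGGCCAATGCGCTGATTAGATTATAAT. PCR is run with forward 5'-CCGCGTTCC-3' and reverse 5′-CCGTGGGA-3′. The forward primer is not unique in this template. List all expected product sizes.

The forward primer CCGCGTTCC matches the top strand at positions 5–13, 29–37, 87–95.
The reverse primer's reverse complement is TCCCACGG, matching at positions 121–128.
Each forward site pairs with the reverse site to give a product ending at position 128: sizes 124, 100, 42 bp.

124 bp, 100 bp, 42 bp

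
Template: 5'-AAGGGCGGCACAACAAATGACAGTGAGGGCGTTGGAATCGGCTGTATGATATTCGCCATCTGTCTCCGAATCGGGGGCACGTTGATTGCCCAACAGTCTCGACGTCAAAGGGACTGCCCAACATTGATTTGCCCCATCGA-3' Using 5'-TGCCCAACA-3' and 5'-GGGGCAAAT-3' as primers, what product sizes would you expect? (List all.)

The forward primer TGCCCAACA matches the top strand at positions 87–95, 115–123.
The reverse primer's reverse complement is ATTTGCCCC, matching at positions 127–135.
Each forward site pairs with the reverse site to give a product ending at position 135: sizes 49, 21 bp.

49 bp, 21 bp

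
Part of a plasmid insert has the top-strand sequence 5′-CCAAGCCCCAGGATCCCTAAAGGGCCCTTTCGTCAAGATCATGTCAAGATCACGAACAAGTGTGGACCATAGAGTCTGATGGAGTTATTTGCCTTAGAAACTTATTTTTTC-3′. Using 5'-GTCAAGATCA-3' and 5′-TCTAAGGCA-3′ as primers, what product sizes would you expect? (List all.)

67 bp, 56 bp

The forward primer GTCAAGATCA matches the top strand at positions 32–41, 43–52.
The reverse primer's reverse complement is TGCCTTAGA, matching at positions 90–98.
Each forward site pairs with the reverse site to give a product ending at position 98: sizes 67, 56 bp.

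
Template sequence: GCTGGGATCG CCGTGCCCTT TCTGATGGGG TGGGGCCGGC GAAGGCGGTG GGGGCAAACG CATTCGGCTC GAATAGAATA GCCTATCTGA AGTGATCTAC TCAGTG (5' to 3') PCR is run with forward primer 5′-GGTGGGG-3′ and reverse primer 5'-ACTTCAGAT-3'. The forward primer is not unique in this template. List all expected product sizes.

The forward primer GGTGGGG matches the top strand at positions 29–35, 47–53.
The reverse primer's reverse complement is ATCTGAAGT, matching at positions 85–93.
Each forward site pairs with the reverse site to give a product ending at position 93: sizes 65, 47 bp.

65 bp, 47 bp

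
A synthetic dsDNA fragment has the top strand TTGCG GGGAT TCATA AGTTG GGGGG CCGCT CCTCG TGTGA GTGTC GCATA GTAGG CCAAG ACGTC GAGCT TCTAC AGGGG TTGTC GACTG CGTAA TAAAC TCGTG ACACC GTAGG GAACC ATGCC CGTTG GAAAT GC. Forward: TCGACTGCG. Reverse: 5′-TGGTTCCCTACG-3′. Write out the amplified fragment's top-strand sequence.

5'-TCGACTGCGTAATAAACTCGTGACACCGTAGGGAACCA-3'

The forward primer matches the template at positions 84–92.
The reverse primer's reverse complement is CGTAGGGAACCA, which matches the template at positions 110–121.
The product is the template from position 84 through 121 (38 bp).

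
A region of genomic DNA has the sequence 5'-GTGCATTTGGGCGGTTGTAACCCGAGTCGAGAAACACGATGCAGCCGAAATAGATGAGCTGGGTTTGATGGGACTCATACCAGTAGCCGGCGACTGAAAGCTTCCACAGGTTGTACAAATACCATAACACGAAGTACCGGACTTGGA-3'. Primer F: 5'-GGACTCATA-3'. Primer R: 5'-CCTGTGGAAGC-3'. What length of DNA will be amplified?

40 bp

Scanning the template, GGACTCATA occurs at positions 71–79; this primer anneals to the bottom strand there with its 3' end pointing downstream.
Taking the reverse complement of CCTGTGGAAGC gives GCTTCCACAGG, found at positions 100–110 on the template; the primer anneals here to the top strand with its 3' end pointing upstream.
Amplicon spans positions 71–110: 40 bp.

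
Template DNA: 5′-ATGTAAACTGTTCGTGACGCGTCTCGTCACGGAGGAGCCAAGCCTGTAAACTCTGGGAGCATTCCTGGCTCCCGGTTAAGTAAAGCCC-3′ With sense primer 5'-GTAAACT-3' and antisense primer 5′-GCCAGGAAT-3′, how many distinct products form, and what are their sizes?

Two products: 67 bp, 24 bp

The forward primer GTAAACT matches the top strand at positions 3–9, 46–52.
The reverse primer's reverse complement is ATTCCTGGC, matching at positions 61–69.
Each forward site pairs with the reverse site to give a product ending at position 69: sizes 67, 24 bp.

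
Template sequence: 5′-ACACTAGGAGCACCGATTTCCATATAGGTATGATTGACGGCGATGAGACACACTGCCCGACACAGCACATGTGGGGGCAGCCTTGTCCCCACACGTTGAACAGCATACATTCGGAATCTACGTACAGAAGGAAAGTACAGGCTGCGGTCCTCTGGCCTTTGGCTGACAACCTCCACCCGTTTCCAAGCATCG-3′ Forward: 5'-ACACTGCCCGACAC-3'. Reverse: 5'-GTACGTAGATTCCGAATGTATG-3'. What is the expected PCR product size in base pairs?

The forward primer matches the template at positions 50–63.
Taking the reverse complement of GTACGTAGATTCCGAATGTATG gives CATACATTCGGAATCTACGTAC, found at positions 104–125 on the template; the primer anneals here to the top strand with its 3' end pointing upstream.
Product length = (reverse-primer end) − (forward-primer start) + 1 = 125 − 50 + 1 = 76 bp.

76 bp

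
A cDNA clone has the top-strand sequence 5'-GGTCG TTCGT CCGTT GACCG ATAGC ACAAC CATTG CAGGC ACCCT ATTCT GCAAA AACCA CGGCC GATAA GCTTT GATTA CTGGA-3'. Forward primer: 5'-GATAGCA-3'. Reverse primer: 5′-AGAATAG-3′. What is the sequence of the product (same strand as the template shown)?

Forward primer GATAGCA is found on the top strand at positions 20–26.
Taking the reverse complement of AGAATAG gives CTATTCT, found at positions 44–50 on the template; the primer anneals here to the top strand with its 3' end pointing upstream.
The product is the template from position 20 through 50 (31 bp).

5'-GATAGCACAACCATTGCAGGCACCCTATTCT-3'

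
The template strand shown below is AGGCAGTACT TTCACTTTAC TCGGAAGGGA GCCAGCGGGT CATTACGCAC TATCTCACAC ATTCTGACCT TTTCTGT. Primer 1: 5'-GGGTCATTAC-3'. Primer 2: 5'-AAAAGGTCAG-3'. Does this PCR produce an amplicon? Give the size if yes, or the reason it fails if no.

Yes — a 37 bp product.

Primer 1 (GGGTCATTAC) matches the top strand at positions 37–46; it acts as a forward primer.
Primer 2's reverse complement is CTGACCTTTT, matching the top strand at positions 64–73; it acts as a reverse primer.
The 3' ends face each other across positions 37–73, giving a 37 bp product.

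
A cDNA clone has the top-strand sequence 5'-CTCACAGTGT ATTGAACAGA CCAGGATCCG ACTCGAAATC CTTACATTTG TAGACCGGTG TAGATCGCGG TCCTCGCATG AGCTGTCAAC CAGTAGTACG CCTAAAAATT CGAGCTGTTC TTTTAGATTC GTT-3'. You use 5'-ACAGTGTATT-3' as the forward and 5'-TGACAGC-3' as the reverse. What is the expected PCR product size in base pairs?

Scanning the template, ACAGTGTATT occurs at positions 4–13; this primer anneals to the bottom strand there with its 3' end pointing downstream.
Taking the reverse complement of TGACAGC gives GCTGTCA, found at positions 82–88 on the template; the primer anneals here to the top strand with its 3' end pointing upstream.
Amplicon spans positions 4–88: 85 bp.

85 bp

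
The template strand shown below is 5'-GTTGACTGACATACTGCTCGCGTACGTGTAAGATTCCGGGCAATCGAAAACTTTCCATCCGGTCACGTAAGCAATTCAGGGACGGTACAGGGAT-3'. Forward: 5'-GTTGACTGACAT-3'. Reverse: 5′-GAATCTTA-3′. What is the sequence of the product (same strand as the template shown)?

5'-GTTGACTGACATACTGCTCGCGTACGTGTAAGATTC-3'

Forward primer GTTGACTGACAT is found on the top strand at positions 1–12.
The reverse primer's reverse complement is TAAGATTC, which matches the template at positions 29–36.
The product is the template from position 1 through 36 (36 bp).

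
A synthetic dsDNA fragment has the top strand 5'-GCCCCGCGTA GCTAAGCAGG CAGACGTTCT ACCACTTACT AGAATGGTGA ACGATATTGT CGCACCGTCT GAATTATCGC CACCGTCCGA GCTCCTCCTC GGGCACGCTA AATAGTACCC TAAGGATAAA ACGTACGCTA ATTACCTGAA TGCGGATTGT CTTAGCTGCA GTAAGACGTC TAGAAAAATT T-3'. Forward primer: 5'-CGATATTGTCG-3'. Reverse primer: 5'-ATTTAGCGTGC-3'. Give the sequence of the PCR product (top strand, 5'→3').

Forward primer CGATATTGTCG is found on the top strand at positions 52–62.
Reverse complement of the reverse primer: GCACGCTAAAT. This occurs on the top strand at positions 103–113.
The product is the template from position 52 through 113 (62 bp).

5'-CGATATTGTCGCACCGTCTGAATTATCGCCACCGTCCGAGCTCCTCCTCGGGCACGCTAAAT-3'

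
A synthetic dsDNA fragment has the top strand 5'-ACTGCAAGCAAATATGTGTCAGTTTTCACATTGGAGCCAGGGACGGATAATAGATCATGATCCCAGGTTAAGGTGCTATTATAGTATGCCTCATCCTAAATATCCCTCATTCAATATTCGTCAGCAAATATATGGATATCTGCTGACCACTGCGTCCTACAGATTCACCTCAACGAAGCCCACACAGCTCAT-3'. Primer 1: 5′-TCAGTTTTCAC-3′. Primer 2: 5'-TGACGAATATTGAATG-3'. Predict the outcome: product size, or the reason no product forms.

Yes — a 105 bp product.

Primer 1 (TCAGTTTTCAC) matches the top strand at positions 19–29; it acts as a forward primer.
Primer 2's reverse complement is CATTCAATATTCGTCA, matching the top strand at positions 108–123; it acts as a reverse primer.
The 3' ends face each other across positions 19–123, giving a 105 bp product.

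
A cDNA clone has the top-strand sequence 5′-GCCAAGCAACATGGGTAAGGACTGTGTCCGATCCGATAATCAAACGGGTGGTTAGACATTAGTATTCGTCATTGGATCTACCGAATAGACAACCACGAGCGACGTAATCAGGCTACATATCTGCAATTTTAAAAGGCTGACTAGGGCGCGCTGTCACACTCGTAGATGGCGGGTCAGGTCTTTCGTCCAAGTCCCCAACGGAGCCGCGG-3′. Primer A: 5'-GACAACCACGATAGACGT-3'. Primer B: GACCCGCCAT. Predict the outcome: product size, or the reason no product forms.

Primer A (GACAACCACGATAGACGT) does not match the top strand, and its reverse complement ACGTCTATCGTGGTTGTC does not match either.
With no annealing site for primer A, no amplification occurs.

No product — primer A has no binding site in the template.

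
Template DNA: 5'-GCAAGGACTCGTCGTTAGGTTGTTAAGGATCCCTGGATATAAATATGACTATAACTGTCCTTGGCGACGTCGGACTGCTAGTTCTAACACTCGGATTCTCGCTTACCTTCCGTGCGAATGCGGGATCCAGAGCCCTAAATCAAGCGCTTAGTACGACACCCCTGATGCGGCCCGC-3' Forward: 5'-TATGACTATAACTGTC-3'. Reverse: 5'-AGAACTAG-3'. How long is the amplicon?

42 bp

Forward primer TATGACTATAACTGTC is found on the top strand at positions 44–59.
Reverse complement of the reverse primer: CTAGTTCT. This occurs on the top strand at positions 78–85.
The product runs from position 44 to position 85, so its length is 85 − 44 + 1 = 42 bp.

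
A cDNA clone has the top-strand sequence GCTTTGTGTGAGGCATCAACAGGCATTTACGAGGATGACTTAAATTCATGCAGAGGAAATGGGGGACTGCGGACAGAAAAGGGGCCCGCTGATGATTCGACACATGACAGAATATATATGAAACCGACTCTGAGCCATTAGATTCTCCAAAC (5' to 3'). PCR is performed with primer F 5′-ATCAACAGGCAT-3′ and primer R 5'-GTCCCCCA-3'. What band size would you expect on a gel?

Forward primer ATCAACAGGCAT is found on the top strand at positions 15–26.
The reverse primer's reverse complement is TGGGGGAC, which matches the template at positions 60–67.
Product length = (reverse-primer end) − (forward-primer start) + 1 = 67 − 15 + 1 = 53 bp.

53 bp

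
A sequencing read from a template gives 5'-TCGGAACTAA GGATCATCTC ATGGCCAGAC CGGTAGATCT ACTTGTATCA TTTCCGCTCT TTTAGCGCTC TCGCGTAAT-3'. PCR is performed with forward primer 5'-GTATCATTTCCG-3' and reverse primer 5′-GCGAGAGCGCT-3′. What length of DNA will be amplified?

30 bp

Forward primer GTATCATTTCCG is found on the top strand at positions 45–56.
The reverse primer's reverse complement is AGCGCTCTCGC, which matches the template at positions 64–74.
The product runs from position 45 to position 74, so its length is 74 − 45 + 1 = 30 bp.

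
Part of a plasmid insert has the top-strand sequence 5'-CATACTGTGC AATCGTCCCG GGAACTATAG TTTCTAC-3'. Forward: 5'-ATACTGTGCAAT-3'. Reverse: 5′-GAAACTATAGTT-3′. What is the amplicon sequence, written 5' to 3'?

5'-ATACTGTGCAATCGTCCCGGGAACTATAGTTTC-3'

Forward primer ATACTGTGCAAT is found on the top strand at positions 2–13.
The reverse primer's reverse complement is AACTATAGTTTC, which matches the template at positions 23–34.
The product is the template from position 2 through 34 (33 bp).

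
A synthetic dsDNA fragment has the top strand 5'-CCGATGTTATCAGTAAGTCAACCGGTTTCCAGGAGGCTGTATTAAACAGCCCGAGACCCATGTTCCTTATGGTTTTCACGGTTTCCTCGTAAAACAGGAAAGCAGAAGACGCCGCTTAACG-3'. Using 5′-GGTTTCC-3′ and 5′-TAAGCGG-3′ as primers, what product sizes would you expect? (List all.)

95 bp, 39 bp

The forward primer GGTTTCC matches the top strand at positions 24–30, 80–86.
The reverse primer's reverse complement is CCGCTTA, matching at positions 112–118.
Each forward site pairs with the reverse site to give a product ending at position 118: sizes 95, 39 bp.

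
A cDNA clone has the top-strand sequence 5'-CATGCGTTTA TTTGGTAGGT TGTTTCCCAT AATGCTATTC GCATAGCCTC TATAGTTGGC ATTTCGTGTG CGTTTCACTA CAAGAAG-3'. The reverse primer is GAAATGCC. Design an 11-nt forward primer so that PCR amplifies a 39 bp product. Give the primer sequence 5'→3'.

5'-CCATAATGCTA-3'

The reverse primer's reverse complement GGCATTTC matches the template at positions 58–65, so the product ends at position 65.
A 39 bp product then starts at position 65 − 39 + 1 = 27.
The forward primer is identical to the top strand there: CCATAATGCTA.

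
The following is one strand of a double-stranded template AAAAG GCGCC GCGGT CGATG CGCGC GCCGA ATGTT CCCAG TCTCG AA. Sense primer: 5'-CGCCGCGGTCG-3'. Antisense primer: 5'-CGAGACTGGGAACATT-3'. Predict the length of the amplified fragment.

Forward primer CGCCGCGGTCG is found on the top strand at positions 7–17.
The reverse primer's reverse complement is AATGTTCCCAGTCTCG, which matches the template at positions 30–45.
The product runs from position 7 to position 45, so its length is 45 − 7 + 1 = 39 bp.

39 bp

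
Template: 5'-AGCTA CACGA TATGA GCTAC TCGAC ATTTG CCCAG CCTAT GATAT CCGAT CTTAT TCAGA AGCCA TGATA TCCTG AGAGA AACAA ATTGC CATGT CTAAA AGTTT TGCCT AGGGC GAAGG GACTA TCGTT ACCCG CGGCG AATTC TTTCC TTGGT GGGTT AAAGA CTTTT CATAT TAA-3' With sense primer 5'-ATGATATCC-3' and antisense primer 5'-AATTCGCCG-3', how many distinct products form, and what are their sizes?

The forward primer ATGATATCC matches the top strand at positions 39–47, 65–73.
The reverse primer's reverse complement is CGGCGAATT, matching at positions 136–144.
Each forward site pairs with the reverse site to give a product ending at position 144: sizes 106, 80 bp.

Two products: 106 bp, 80 bp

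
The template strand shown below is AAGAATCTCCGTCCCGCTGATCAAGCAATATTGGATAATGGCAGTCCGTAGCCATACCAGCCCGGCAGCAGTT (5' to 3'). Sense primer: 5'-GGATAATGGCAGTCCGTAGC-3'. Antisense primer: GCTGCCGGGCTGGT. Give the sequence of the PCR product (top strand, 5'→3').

5'-GGATAATGGCAGTCCGTAGCCATACCAGCCCGGCAGC-3'

The forward primer matches the template at positions 33–52.
Reverse complement of the reverse primer: ACCAGCCCGGCAGC. This occurs on the top strand at positions 56–69.
The product is the template from position 33 through 69 (37 bp).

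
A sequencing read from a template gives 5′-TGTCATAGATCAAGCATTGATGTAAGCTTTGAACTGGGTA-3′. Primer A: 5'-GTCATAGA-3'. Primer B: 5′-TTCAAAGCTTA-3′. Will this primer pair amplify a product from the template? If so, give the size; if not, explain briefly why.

Yes — a 32 bp product.

Primer A (GTCATAGA) matches the top strand at positions 2–9; it acts as a forward primer.
Primer B's reverse complement is TAAGCTTTGAA, matching the top strand at positions 23–33; it acts as a reverse primer.
The 3' ends face each other across positions 2–33, giving a 32 bp product.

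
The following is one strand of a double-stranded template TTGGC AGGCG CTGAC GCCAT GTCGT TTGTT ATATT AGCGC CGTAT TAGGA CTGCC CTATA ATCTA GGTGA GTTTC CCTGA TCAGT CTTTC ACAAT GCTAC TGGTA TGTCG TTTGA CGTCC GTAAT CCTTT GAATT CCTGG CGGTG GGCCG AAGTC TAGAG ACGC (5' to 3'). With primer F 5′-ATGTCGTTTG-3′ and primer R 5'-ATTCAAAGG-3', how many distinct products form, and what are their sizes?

Two products: 116 bp, 30 bp

The forward primer ATGTCGTTTG matches the top strand at positions 19–28, 105–114.
The reverse primer's reverse complement is CCTTTGAAT, matching at positions 126–134.
Each forward site pairs with the reverse site to give a product ending at position 134: sizes 116, 30 bp.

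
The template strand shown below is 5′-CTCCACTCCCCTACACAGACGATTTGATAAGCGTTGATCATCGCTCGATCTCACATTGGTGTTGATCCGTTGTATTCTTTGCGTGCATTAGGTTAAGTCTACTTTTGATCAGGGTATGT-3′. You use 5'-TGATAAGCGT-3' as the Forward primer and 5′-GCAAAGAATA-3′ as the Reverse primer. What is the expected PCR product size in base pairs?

The forward primer matches the template at positions 25–34.
Taking the reverse complement of GCAAAGAATA gives TATTCTTTGC, found at positions 73–82 on the template; the primer anneals here to the top strand with its 3' end pointing upstream.
The product runs from position 25 to position 82, so its length is 82 − 25 + 1 = 58 bp.

58 bp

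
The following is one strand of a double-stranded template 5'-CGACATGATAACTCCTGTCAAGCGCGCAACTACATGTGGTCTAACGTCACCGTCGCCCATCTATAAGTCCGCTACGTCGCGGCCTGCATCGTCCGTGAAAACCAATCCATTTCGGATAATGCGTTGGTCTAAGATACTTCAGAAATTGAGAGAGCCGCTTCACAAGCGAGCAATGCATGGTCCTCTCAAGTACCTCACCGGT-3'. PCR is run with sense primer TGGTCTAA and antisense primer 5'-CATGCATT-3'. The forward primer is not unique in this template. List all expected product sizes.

The forward primer TGGTCTAA matches the top strand at positions 37–44, 125–132.
The reverse primer's reverse complement is AATGCATG, matching at positions 172–179.
Each forward site pairs with the reverse site to give a product ending at position 179: sizes 143, 55 bp.

143 bp, 55 bp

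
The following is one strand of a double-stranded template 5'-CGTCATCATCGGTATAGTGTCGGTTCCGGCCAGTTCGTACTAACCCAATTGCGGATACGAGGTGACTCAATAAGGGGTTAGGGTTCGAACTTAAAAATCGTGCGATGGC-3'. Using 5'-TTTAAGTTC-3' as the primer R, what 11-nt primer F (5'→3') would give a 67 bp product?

The reverse primer's reverse complement GAACTTAAA matches the template at positions 87–95, so the product ends at position 95.
A 67 bp product then starts at position 95 − 67 + 1 = 29.
The forward primer is identical to the top strand there: GCCAGTTCGTA.

5'-GCCAGTTCGTA-3'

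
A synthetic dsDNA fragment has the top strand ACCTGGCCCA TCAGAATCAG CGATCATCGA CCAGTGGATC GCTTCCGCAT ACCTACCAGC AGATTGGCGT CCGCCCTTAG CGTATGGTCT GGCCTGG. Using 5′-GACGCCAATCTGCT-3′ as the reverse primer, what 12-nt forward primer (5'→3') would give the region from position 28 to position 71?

5'-CGACCAGTGGAT-3'

The reverse primer's reverse complement AGCAGATTGGCGTC matches the template at positions 58–71; the product starts at position 28.
The forward primer is identical to the top strand over positions 28–39: CGACCAGTGGAT.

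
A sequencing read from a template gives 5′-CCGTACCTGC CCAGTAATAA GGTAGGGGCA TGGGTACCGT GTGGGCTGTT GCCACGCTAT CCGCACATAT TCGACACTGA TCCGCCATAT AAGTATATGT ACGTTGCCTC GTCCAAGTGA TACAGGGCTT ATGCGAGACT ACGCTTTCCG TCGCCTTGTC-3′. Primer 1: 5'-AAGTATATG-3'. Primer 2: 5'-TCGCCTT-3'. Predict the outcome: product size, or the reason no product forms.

No product — both primers anneal to the same strand and extend in the same direction.

Primer 1 (AAGTATATG) matches the top strand at positions 91–99 (3' end points downstream).
Primer 2 (TCGCCTT) also matches the top strand directly, at positions 151–157 — its reverse complement AAGGCGA is not present.
Both primers anneal to the bottom strand with 3' ends pointing the same way, so neither can prime synthesis back toward the other.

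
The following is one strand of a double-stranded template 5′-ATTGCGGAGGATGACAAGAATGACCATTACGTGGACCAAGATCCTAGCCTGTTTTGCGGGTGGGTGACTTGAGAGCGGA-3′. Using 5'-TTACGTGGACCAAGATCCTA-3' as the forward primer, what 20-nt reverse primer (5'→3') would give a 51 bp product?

The forward primer binds at positions 27–46, so a 51 bp product ends at position 27 + 51 − 1 = 77.
The reverse primer anneals to the top strand over positions 58–77, i.e. to GGGTGGGTGACTTGAGAGCG.
Its sequence written 5'→3' is the reverse complement: CGCTCTCAAGTCACCCACCC.

5'-CGCTCTCAAGTCACCCACCC-3'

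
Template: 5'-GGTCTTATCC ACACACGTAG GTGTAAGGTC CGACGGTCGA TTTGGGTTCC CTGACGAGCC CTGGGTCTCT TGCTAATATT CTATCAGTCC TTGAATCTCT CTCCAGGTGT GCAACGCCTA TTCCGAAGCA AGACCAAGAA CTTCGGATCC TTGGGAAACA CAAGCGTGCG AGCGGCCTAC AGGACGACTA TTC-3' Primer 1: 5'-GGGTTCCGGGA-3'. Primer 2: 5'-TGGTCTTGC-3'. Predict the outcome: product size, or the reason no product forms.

Primer 1 (GGGTTCCGGGA) does not match the top strand, and its reverse complement TCCCGGAACCC does not match either.
With no annealing site for primer 1, no amplification occurs.

No product — primer 1 has no binding site in the template.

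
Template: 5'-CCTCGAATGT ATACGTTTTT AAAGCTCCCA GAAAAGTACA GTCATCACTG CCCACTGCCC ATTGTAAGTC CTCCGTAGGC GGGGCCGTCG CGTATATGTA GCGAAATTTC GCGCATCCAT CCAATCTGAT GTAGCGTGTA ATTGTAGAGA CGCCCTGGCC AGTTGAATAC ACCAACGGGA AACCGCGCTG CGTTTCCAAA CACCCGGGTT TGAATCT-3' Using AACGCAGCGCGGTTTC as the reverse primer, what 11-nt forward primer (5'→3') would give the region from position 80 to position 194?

The reverse primer's reverse complement GAAACCGCGCTGCGTT matches the template at positions 179–194; the product starts at position 80.
The forward primer is identical to the top strand over positions 80–90: CGGGGCCGTCG.

5'-CGGGGCCGTCG-3'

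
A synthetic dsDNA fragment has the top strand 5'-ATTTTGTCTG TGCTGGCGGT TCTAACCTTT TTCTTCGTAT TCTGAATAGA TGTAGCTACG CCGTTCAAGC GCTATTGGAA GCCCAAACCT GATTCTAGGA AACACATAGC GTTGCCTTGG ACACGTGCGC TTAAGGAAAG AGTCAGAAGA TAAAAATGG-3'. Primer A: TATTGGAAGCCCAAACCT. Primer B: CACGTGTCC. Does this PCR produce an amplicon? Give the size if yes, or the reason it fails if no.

Primer A (TATTGGAAGCCCAAACCT) matches the top strand at positions 73–90; it acts as a forward primer.
Primer B's reverse complement is GGACACGTG, matching the top strand at positions 119–127; it acts as a reverse primer.
The 3' ends face each other across positions 73–127, giving a 55 bp product.

Yes — a 55 bp product.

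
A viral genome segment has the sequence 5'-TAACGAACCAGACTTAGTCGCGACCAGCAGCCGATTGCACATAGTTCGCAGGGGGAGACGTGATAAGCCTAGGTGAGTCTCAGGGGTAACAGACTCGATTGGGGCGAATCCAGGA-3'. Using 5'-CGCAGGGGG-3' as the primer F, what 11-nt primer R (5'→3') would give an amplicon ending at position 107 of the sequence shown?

The forward primer binds at positions 47–55; the product's 3' end on the top strand is position 107.
The reverse primer anneals to the top strand over positions 97–107, i.e. to GATTGGGGCGA.
Its sequence written 5'→3' is the reverse complement: TCGCCCCAATC.

5'-TCGCCCCAATC-3'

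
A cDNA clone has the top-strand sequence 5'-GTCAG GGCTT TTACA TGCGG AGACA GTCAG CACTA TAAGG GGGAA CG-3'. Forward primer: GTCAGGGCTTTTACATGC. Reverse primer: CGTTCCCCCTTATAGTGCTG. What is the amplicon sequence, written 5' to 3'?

The forward primer matches the template at positions 1–18.
Reverse complement of the reverse primer: CAGCACTATAAGGGGGAACG. This occurs on the top strand at positions 28–47.
The product is the template from position 1 through 47 (47 bp).

5'-GTCAGGGCTTTTACATGCGGAGACAGTCAGCACTATAAGGGGGAACG-3'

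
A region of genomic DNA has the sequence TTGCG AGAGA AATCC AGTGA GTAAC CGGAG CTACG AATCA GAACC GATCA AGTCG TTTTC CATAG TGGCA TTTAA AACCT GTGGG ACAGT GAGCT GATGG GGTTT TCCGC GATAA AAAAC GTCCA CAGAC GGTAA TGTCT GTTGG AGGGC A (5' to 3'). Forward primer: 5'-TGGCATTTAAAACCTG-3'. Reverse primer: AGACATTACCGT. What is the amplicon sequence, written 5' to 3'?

The forward primer matches the template at positions 66–81.
The reverse primer's reverse complement is ACGGTAATGTCT, which matches the template at positions 129–140.
The product is the template from position 66 through 140 (75 bp).

5'-TGGCATTTAAAACCTGTGGGACAGTGAGCTGATGGGGTTTTCCGCGATAAAAAACGTCCACAGACGGTAATGTCT-3'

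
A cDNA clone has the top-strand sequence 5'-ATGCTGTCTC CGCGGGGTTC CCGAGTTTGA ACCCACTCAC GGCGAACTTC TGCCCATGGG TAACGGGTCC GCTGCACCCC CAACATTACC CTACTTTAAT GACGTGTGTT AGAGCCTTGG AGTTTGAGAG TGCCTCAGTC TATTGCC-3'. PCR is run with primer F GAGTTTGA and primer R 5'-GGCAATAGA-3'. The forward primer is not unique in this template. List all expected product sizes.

125 bp, 28 bp

The forward primer GAGTTTGA matches the top strand at positions 23–30, 120–127.
The reverse primer's reverse complement is TCTATTGCC, matching at positions 139–147.
Each forward site pairs with the reverse site to give a product ending at position 147: sizes 125, 28 bp.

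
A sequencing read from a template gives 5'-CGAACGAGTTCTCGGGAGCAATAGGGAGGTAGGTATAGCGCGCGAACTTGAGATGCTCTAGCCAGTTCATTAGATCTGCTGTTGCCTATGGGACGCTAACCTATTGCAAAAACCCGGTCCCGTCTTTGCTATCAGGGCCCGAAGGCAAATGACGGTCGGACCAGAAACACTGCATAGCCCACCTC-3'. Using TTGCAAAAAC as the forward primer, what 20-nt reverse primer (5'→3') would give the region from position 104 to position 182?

The product's 3' end on the top strand is position 182.
The reverse primer anneals to the top strand over positions 163–182, i.e. to AGAAACACTGCATAGCCCAC.
Its sequence written 5'→3' is the reverse complement: GTGGGCTATGCAGTGTTTCT.

5'-GTGGGCTATGCAGTGTTTCT-3'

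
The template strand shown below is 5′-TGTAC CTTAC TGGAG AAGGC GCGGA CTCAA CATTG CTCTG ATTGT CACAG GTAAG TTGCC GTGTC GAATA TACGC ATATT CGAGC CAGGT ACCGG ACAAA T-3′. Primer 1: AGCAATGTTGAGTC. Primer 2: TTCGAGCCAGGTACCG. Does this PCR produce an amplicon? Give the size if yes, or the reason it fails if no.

No product — the primers' 3' ends point away from each other.

Primer 1 (AGCAATGTTGAGTC) has reverse complement GACTCAACATTGCT, which matches the top strand at positions 24–37; primer 1 anneals to the top strand there with its 3' end pointing upstream toward position 24.
Primer 2 (TTCGAGCCAGGTACCG) matches the top strand directly at positions 79–94; it anneals to the bottom strand with its 3' end pointing downstream toward position 94.
The 3' ends diverge (primer 1 extends toward position 1, primer 2 toward position 101), so the primers never converge on a shared product.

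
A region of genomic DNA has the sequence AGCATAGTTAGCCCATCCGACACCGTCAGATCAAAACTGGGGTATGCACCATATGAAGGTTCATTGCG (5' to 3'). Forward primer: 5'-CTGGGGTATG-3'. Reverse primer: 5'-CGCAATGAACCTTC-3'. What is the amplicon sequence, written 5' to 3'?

5'-CTGGGGTATGCACCATATGAAGGTTCATTGCG-3'

Forward primer CTGGGGTATG is found on the top strand at positions 37–46.
Reverse complement of the reverse primer: GAAGGTTCATTGCG. This occurs on the top strand at positions 55–68.
The product is the template from position 37 through 68 (32 bp).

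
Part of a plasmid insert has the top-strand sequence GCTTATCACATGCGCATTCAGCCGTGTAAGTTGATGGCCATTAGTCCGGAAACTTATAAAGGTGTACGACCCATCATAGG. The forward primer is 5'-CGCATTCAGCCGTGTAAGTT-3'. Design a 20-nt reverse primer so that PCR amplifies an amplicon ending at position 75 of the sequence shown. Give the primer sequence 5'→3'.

5'-GATGGGTCGTACACCTTTAT-3'

The forward primer binds at positions 13–32; the product's 3' end on the top strand is position 75.
The reverse primer anneals to the top strand over positions 56–75, i.e. to ATAAAGGTGTACGACCCATC.
Its sequence written 5'→3' is the reverse complement: GATGGGTCGTACACCTTTAT.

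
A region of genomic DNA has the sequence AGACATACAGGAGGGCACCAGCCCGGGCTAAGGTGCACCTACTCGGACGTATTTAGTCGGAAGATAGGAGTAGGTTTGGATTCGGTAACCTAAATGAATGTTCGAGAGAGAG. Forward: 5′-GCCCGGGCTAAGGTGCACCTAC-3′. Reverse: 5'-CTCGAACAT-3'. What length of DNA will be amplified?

86 bp

The forward primer matches the template at positions 21–42.
The reverse primer's reverse complement is ATGTTCGAG, which matches the template at positions 98–106.
The product runs from position 21 to position 106, so its length is 106 − 21 + 1 = 86 bp.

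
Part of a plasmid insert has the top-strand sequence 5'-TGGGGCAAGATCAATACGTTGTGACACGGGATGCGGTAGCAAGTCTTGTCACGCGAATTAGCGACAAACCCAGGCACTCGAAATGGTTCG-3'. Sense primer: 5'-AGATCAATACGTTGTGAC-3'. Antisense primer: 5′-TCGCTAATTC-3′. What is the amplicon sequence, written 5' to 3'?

5'-AGATCAATACGTTGTGACACGGGATGCGGTAGCAAGTCTTGTCACGCGAATTAGCGA-3'

Forward primer AGATCAATACGTTGTGAC is found on the top strand at positions 8–25.
Taking the reverse complement of TCGCTAATTC gives GAATTAGCGA, found at positions 55–64 on the template; the primer anneals here to the top strand with its 3' end pointing upstream.
The product is the template from position 8 through 64 (57 bp).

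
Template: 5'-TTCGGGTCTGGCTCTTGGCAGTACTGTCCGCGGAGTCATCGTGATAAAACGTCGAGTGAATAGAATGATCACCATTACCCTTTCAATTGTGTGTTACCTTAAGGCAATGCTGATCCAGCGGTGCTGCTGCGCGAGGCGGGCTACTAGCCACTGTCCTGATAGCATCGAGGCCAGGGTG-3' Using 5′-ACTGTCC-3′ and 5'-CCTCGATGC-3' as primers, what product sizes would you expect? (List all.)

The forward primer ACTGTCC matches the top strand at positions 23–29, 150–156.
The reverse primer's reverse complement is GCATCGAGG, matching at positions 162–170.
Each forward site pairs with the reverse site to give a product ending at position 170: sizes 148, 21 bp.

148 bp, 21 bp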